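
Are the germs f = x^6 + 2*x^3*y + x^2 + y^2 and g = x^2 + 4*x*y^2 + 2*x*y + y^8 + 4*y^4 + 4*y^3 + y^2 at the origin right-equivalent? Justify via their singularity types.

No.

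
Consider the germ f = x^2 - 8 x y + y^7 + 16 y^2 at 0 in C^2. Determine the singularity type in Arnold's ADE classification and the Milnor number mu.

Type A_6, Milnor number mu = 6.

The Hessian of f at 0 is [[2, -8], [-8, 32]] with rank 1, so corank 1. A Groebner basis of the Jacobian ideal J(f) in C{x,y} is {y^6, x - 4*y}; counting standard monomials gives mu = 6. Corank 1: A-series; mu = 6 gives A_6.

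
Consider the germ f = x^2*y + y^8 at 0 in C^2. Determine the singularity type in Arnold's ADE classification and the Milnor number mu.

Type D_9, Milnor number mu = 9.

The Hessian of f at 0 has rank 0. Corank 2; j^3 = x^2*y has shape L^2 M (L != M), so D-series; mu = 9 gives D_9.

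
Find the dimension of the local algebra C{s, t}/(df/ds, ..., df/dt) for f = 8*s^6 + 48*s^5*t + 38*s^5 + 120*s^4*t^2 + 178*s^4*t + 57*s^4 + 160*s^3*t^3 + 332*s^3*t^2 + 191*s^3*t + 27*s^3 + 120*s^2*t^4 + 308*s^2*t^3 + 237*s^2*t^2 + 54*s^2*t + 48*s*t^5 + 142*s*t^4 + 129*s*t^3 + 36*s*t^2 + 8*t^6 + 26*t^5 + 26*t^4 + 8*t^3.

The Hessian of f at 0 has rank 0. Corank 2; j^3 = (3*s + 2*t)^3 is a perfect cube, so E-series; the 4-jet and mu = 7 give E_7.

7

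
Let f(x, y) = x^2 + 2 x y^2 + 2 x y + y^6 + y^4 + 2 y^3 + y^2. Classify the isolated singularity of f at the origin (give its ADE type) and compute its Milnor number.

The Hessian of f at 0 is [[2, 2], [2, 2]] with rank 1, so corank 1. A Groebner basis of the Jacobian ideal J(f) in C{x,y} is {x^3 + 3*x^2 + 5*x*y - 2*x - 2*y, x^2*y - 2*x^2 - 3*x*y + x + y, x + y^2 + y}; counting standard monomials gives mu = 5. Corank 1: A-series; mu = 5 gives A_5.

Type A_5, Milnor number mu = 5.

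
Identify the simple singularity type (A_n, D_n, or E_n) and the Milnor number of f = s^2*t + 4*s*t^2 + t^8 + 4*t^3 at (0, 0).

Type D_9, Milnor number mu = 9.

The Hessian of f at 0 has rank 0. Corank 2; j^3 = t*(s + 2*t)^2 has shape L^2 M (L != M), so D-series; mu = 9 gives D_9.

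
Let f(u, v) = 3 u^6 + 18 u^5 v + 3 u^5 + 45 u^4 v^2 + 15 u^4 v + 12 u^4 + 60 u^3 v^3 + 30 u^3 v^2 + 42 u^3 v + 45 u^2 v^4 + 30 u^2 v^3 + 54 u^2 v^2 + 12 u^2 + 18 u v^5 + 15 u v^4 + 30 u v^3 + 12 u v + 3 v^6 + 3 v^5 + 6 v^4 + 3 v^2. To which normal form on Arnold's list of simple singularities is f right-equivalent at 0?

A_{4}

The Hessian of f at 0 is [[24, 12], [12, 6]] with rank 1, so corank 1. A Groebner basis of the Jacobian ideal J(f) in C{u,v} is {16*u + v^3 + 8*v, u^2 - v^2/4, u*v + v^2/2}; counting standard monomials gives mu = 4. Corank 1: A-series; mu = 4 gives A_4.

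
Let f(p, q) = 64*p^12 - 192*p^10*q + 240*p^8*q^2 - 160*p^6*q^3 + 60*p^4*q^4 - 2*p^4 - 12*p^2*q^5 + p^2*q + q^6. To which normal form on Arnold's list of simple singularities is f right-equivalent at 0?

D7

The Hessian of f at 0 has rank 0. Corank 2; j^3 = p^2*q has shape L^2 M (L != M), so D-series; mu = 7 gives D_7.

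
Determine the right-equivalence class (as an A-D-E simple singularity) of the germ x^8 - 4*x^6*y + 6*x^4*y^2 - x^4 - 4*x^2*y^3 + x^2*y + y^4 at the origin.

D5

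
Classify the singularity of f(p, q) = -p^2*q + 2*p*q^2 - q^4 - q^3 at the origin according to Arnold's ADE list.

D_5

The Hessian of f at 0 is [[0, 0], [0, 0]] with rank 0, so corank 2. A Groebner basis of the Jacobian ideal J(f) in C{p,q} is {p^3 + p^2/4 - q^2/4, p^2/4 + q^3 - q^2/4, p*q - q^2}; counting standard monomials gives mu = 5. Corank 2; j^3 = -q*(p - q)^2 has shape L^2 M (L != M), so D-series; mu = 5 gives D_5.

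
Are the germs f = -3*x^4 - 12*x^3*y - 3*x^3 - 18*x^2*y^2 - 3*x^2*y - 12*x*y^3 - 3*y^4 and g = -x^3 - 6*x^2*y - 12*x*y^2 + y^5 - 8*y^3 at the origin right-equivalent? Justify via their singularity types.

No.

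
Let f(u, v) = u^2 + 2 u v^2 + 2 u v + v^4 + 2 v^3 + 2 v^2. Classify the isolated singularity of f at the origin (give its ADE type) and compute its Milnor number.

Type A1, Milnor number mu = 1.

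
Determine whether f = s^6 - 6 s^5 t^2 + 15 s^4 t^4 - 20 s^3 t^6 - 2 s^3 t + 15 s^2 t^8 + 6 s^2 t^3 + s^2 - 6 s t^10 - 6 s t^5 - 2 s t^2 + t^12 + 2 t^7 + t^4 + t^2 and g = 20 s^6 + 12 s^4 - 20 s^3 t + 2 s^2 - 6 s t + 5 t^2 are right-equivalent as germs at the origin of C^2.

Yes.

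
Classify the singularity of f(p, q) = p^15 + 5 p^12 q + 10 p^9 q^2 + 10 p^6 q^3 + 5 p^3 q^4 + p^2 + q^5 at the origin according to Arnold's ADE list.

A_4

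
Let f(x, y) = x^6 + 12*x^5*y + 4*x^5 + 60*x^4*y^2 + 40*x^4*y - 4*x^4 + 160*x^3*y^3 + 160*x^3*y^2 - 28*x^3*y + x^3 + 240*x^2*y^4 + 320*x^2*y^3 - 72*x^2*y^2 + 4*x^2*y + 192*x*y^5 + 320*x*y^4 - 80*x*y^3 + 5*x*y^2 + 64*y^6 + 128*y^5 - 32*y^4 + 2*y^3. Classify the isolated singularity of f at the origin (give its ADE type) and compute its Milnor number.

Type D_{7}, Milnor number mu = 7.

The Hessian of f at 0 is [[0, 0], [0, 0]] with rank 0, so corank 2. A Groebner basis of the Jacobian ideal J(f) in C{x,y} is {23*x^2/12 + 11*x*y/4 + y^4 + 13*y^3/6 + 5*y^2/6, x^3 + 15*x^2/2 + 21*x*y/2 + 10*y^3 + 3*y^2, x^2*y - 11*x^2/3 - 5*x*y - 17*y^3/3 - 4*y^2/3, 7*x^2/6 + x*y^2 + 3*x*y/2 + 8*y^3/3 + y^2/3}; counting standard monomials gives mu = 7. Corank 2; j^3 = (x + y)^2*(x + 2*y) has shape L^2 M (L != M), so D-series; mu = 7 gives D_7.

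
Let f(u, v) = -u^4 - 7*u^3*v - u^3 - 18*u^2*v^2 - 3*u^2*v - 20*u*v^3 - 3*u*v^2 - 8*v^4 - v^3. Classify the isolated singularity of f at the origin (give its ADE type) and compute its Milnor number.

The Hessian of f at 0 is [[0, 0], [0, 0]] with rank 0, so corank 2. A Groebner basis of the Jacobian ideal J(f) in C{u,v} is {3*u^2 + 6*u*v + v^4 + v^3 + 3*v^2, u^3 + 9*u^2 + 18*u*v + 4*v^3 + 9*v^2, u^2*v - 5*u^2 - 10*u*v - 8*v^3/3 - 5*v^2, 2*u^2 + u*v^2 + 4*u*v + 5*v^3/3 + 2*v^2}; counting standard monomials gives mu = 7. Corank 2; j^3 = -(u + v)^3 is a perfect cube, so E-series; the 4-jet and mu = 7 give E_7.

Type E7, Milnor number mu = 7.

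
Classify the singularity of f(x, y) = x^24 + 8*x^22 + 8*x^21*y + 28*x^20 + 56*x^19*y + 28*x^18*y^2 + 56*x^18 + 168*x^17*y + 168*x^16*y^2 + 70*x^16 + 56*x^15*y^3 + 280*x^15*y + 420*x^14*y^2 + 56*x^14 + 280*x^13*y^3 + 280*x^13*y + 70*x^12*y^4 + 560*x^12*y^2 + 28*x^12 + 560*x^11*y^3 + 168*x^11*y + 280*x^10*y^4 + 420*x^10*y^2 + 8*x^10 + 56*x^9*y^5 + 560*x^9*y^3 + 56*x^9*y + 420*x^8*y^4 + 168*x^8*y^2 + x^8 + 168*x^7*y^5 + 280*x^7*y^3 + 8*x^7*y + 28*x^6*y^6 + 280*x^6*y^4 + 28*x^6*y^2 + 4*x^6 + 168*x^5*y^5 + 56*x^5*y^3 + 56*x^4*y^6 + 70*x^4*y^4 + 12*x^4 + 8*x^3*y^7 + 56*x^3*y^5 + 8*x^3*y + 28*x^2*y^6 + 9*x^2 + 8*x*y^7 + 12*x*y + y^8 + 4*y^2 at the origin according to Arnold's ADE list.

A_{7}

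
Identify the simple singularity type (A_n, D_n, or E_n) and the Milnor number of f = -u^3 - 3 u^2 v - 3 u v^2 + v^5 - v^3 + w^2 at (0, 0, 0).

The Hessian of f at 0 has rank 1. Corank 2; j^3 = -(u + v)^3 is a perfect cube, so E-series; the 5-jet and mu = 8 give E_8.

Type E8, Milnor number mu = 8.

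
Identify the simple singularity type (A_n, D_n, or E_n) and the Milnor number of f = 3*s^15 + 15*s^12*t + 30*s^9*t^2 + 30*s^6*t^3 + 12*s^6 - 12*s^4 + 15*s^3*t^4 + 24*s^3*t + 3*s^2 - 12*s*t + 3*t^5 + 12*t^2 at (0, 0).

Type A_{4}, Milnor number mu = 4.

The Hessian of f at 0 is [[6, -12], [-12, 24]] with rank 1, so corank 1. A Groebner basis of the Jacobian ideal J(f) in C{s,t} is {-s/16 + t^3 + t/8, s^2 - 4*t^2, s*t - 2*t^2}; counting standard monomials gives mu = 4. Corank 1: A-series; mu = 4 gives A_4.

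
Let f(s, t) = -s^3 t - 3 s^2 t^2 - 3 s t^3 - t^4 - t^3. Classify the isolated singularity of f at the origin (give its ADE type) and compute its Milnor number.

The Hessian of f at 0 has rank 0. Corank 2; j^3 = -t^3 is a perfect cube, so E-series; the 4-jet and mu = 7 give E_7.

Type E7, Milnor number mu = 7.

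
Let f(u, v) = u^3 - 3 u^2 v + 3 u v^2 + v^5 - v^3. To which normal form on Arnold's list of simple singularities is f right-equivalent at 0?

E_{8}

The Hessian of f at 0 has rank 0. Corank 2; j^3 = (u - v)^3 is a perfect cube, so E-series; the 5-jet and mu = 8 give E_8.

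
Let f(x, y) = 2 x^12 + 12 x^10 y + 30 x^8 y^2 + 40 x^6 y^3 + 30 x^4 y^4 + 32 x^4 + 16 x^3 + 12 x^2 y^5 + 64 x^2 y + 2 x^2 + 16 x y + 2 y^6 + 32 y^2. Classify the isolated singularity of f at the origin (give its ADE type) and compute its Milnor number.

The Hessian of f at 0 has rank 1. Corank 1: A-series; mu = 5 gives A_5.

Type A_{5}, Milnor number mu = 5.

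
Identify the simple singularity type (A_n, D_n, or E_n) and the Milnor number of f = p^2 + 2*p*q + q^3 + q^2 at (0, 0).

Type A_{2}, Milnor number mu = 2.

The Hessian of f at 0 has rank 1. Corank 1: A-series; mu = 2 gives A_2.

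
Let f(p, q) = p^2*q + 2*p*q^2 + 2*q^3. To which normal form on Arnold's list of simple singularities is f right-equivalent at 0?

D_{4}

The Hessian of f at 0 has rank 0. Corank 2; j^3 = q*(p^2 + 2*p*q + 2*q^2) splits into three distinct lines over C (the quadratic factor has nonzero discriminant), so D_4.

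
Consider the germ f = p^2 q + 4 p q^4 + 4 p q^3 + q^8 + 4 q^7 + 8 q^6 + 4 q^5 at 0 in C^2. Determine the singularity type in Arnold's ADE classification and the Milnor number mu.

Type D_{9}, Milnor number mu = 9.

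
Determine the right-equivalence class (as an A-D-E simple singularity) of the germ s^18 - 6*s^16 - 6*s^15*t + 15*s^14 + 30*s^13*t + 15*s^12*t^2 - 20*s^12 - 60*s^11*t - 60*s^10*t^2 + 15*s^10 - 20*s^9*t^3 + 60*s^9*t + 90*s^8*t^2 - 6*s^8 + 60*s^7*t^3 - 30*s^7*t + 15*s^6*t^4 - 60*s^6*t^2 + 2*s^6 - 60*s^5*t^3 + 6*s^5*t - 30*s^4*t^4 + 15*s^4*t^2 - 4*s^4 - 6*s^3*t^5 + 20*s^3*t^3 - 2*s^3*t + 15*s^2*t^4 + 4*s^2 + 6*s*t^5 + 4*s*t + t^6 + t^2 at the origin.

The Hessian of f at 0 is [[8, 4], [4, 2]] with rank 1, so corank 1. A Groebner basis of the Jacobian ideal J(f) in C{s,t} is {s*t^2 - 8*s - 4*t, 16*s + t^3 + 8*t, s^2 + s*t + t^2/4}; counting standard monomials gives mu = 5. Corank 1: A-series; mu = 5 gives A_5.

A_{5}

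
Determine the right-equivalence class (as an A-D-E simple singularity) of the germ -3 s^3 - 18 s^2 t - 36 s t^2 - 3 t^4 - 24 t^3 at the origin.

E_6

The Hessian of f at 0 is [[0, 0], [0, 0]] with rank 0, so corank 2. A Groebner basis of the Jacobian ideal J(f) in C{s,t} is {t^3, s^2 + 4*s*t + 4*t^2}; counting standard monomials gives mu = 6. Corank 2; j^3 = -3*(s + 2*t)^3 is a perfect cube, so E-series; the 4-jet and mu = 6 give E_6.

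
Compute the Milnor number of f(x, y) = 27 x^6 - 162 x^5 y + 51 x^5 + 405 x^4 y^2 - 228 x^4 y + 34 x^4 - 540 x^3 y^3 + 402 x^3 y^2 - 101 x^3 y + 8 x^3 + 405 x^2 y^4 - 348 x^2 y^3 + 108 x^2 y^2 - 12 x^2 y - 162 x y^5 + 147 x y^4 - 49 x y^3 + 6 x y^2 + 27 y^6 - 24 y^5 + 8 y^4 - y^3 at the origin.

7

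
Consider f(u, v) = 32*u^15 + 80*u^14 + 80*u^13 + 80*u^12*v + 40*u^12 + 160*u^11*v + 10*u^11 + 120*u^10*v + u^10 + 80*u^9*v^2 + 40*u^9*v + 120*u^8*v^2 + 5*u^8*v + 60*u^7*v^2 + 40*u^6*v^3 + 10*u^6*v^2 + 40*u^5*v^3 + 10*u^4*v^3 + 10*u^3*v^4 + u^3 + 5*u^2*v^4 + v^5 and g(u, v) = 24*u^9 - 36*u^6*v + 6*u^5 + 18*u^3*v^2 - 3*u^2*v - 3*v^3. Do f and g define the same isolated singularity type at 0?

No.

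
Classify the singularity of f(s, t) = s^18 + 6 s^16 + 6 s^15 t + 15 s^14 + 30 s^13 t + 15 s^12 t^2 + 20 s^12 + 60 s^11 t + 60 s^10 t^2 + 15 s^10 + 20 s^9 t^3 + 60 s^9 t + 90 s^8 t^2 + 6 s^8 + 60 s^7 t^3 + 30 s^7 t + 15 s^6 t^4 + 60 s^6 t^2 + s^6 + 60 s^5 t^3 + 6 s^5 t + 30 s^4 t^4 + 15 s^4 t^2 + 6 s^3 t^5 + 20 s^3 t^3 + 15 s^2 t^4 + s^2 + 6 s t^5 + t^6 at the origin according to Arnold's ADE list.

A_5

The Hessian of f at 0 has rank 1. Corank 1: A-series; mu = 5 gives A_5.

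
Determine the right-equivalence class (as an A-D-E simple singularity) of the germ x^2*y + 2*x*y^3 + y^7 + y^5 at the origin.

D8

The Hessian of f at 0 is [[0, 0], [0, 0]] with rank 0, so corank 2. A Groebner basis of the Jacobian ideal J(f) in C{x,y} is {x^2*y^2 + x^2/7 + x*y^2/7, x^3 - x^2/7 - x*y^2/7, x*y + y^3}; counting standard monomials gives mu = 8. Corank 2; j^3 = x^2*y has shape L^2 M (L != M), so D-series; mu = 8 gives D_8.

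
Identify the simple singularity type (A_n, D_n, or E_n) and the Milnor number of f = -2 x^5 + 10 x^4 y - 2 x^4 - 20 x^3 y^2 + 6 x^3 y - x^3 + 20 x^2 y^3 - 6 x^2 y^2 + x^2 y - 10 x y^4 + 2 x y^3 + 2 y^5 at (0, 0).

Type D_6, Milnor number mu = 6.

The Hessian of f at 0 has rank 0. Corank 2; j^3 = -x^2*(x - y) has shape L^2 M (L != M), so D-series; mu = 6 gives D_6.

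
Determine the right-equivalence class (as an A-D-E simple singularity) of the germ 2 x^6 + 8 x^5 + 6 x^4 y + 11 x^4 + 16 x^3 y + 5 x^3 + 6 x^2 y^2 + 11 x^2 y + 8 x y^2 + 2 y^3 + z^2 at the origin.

The Hessian of f at 0 is [[0, 0, 0], [0, 0, 0], [0, 0, 2]] with rank 1, so corank 2. A Groebner basis of the Jacobian ideal J(f) in C{x,y,z} is {y^3, x^2 + 2*y^2, x*y - y^2, z}; counting standard monomials gives mu = 4. Corank 2; j^3 = (x + y)*(5*x^2 + 6*x*y + 2*y^2) splits into three distinct lines over C (the quadratic factor has nonzero discriminant), so D_4.

D_4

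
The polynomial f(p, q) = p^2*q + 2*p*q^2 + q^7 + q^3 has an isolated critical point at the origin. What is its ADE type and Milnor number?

Type D_{8}, Milnor number mu = 8.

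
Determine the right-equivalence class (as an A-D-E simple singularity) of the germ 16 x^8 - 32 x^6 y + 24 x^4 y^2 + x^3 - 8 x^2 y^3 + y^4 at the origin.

The Hessian of f at 0 has rank 0. Corank 2; j^3 = x^3 is a perfect cube, so E-series; the 4-jet and mu = 6 give E_6.

E6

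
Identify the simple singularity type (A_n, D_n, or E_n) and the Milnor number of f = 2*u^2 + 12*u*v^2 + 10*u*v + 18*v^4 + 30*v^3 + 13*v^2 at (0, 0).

Type A1, Milnor number mu = 1.

The Hessian of f at 0 has rank 2. Corank 0: nondegenerate Morse point, so A_1.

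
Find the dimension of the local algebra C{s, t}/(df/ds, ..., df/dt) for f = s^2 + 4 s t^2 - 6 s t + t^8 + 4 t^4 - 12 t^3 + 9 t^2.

7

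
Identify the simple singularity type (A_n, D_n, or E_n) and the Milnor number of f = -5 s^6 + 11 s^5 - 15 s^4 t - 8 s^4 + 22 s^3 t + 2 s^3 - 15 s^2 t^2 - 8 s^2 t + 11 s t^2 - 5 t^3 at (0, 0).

Type D4, Milnor number mu = 4.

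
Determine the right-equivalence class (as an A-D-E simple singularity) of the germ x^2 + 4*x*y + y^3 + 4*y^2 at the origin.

A_{2}

The Hessian of f at 0 is [[2, 4], [4, 8]] with rank 1, so corank 1. A Groebner basis of the Jacobian ideal J(f) in C{x,y} is {y^2, x + 2*y}; counting standard monomials gives mu = 2. Corank 1: A-series; mu = 2 gives A_2.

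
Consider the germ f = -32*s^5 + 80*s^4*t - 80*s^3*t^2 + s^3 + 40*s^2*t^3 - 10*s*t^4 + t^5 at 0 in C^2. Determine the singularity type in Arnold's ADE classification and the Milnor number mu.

Type E_8, Milnor number mu = 8.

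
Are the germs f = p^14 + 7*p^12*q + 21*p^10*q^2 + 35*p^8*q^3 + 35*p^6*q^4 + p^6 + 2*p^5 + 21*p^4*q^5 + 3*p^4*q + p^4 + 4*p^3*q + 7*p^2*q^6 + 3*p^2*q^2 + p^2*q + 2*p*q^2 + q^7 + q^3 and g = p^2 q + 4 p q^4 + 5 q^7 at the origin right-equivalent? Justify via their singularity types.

The Hessian of f at 0 has rank 0. Corank 2; j^3 = q*(p + q)^2 has shape L^2 M (L != M), so D-series; mu = 8 gives D_8. The Hessian of g at 0 has rank 0. Corank 2; j^3 = p^2*q has shape L^2 M (L != M), so D-series; mu = 8 gives D_8. Both have type D_8, hence right-equivalent.

Yes.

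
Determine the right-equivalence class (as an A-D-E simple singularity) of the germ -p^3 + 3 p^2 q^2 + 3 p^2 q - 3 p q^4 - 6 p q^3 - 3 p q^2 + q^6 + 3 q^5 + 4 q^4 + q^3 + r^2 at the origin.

E_6

The Hessian of f at 0 has rank 1. Corank 2; j^3 = -(p - q)^3 is a perfect cube, so E-series; the 4-jet and mu = 6 give E_6.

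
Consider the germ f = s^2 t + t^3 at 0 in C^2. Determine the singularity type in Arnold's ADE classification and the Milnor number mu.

The Hessian of f at 0 is [[0, 0], [0, 0]] with rank 0, so corank 2. A Groebner basis of the Jacobian ideal J(f) in C{s,t} is {t^3, s^2 + 3*t^2, s*t}; counting standard monomials gives mu = 4. Corank 2; j^3 = t*(s^2 + t^2) splits into three distinct lines over C (the quadratic factor has nonzero discriminant), so D_4.

Type D_4, Milnor number mu = 4.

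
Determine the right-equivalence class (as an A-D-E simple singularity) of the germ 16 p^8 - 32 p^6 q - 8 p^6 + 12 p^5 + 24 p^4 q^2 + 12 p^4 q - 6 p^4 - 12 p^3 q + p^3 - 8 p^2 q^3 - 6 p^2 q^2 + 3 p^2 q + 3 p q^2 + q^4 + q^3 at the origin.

The Hessian of f at 0 has rank 0. Corank 2; j^3 = (p + q)^3 is a perfect cube, so E-series; the 4-jet and mu = 6 give E_6.

E6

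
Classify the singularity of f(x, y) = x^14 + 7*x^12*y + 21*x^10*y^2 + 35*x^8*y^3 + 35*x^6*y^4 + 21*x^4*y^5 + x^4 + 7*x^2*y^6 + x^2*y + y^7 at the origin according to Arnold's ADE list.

The Hessian of f at 0 is [[0, 0], [0, 0]] with rank 0, so corank 2. A Groebner basis of the Jacobian ideal J(f) in C{x,y} is {x^2/7 + y^6, x^3, x*y}; counting standard monomials gives mu = 8. Corank 2; j^3 = x^2*y has shape L^2 M (L != M), so D-series; mu = 8 gives D_8.

D_{8}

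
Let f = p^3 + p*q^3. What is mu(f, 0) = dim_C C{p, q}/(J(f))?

7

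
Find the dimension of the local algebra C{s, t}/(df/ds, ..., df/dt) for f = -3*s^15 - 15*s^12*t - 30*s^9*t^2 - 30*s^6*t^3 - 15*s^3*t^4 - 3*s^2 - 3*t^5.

4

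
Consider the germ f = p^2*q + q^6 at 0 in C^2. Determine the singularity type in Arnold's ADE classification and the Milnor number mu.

Type D_7, Milnor number mu = 7.

The Hessian of f at 0 has rank 0. Corank 2; j^3 = p^2*q has shape L^2 M (L != M), so D-series; mu = 7 gives D_7.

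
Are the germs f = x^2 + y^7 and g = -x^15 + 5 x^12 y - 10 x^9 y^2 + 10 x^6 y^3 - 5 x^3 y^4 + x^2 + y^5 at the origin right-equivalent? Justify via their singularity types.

No.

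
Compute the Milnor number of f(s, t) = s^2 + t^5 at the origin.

The Hessian of f at 0 has rank 1. Corank 1: A-series; mu = 4 gives A_4.

4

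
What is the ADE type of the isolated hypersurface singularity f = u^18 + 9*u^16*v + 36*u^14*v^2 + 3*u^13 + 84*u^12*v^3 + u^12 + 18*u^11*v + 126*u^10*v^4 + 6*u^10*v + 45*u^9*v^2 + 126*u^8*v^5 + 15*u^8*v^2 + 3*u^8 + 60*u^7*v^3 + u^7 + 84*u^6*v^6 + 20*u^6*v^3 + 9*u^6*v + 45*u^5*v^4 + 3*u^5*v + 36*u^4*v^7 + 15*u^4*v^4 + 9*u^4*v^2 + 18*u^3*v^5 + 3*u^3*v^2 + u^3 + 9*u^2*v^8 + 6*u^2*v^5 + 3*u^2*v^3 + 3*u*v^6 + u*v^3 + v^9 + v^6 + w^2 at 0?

E_7

The Hessian of f at 0 is [[0, 0, 0], [0, 0, 0], [0, 0, 2]] with rank 1, so corank 2. A Groebner basis of the Jacobian ideal J(f) in C{u,v,w} is {u^3, u*v^2, 3*u^2 + v^3, w}; counting standard monomials gives mu = 7. Corank 2; j^3 = u^3 is a perfect cube, so E-series; the 4-jet and mu = 7 give E_7.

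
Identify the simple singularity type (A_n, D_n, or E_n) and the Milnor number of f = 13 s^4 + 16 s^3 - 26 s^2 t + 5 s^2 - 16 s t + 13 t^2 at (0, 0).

Type A_{1}, Milnor number mu = 1.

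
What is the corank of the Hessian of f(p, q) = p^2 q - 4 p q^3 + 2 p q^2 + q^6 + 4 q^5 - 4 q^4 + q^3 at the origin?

Hessian at 0 has rank 0.

2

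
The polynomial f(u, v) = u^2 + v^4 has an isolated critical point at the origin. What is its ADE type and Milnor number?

Type A3, Milnor number mu = 3.

The Hessian of f at 0 is [[2, 0], [0, 0]] with rank 1, so corank 1. A Groebner basis of the Jacobian ideal J(f) in C{u,v} is {v^3, u}; counting standard monomials gives mu = 3. Corank 1: A-series; mu = 3 gives A_3.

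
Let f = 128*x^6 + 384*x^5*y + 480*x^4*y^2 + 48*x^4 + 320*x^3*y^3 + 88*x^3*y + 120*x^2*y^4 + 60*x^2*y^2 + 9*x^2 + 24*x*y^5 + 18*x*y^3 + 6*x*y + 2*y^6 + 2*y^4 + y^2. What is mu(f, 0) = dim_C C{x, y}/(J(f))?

5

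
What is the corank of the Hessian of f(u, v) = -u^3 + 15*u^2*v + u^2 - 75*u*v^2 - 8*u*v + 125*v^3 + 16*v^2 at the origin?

The Hessian at 0 is [[2, -8], [-8, 32]] of rank 1; hence corank 1.

1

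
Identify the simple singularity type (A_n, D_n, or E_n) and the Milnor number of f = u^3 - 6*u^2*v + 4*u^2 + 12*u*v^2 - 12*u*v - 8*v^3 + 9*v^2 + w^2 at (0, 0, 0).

The Hessian of f at 0 is [[8, -12, 0], [-12, 18, 0], [0, 0, 2]] with rank 2, so corank 1. A Groebner basis of the Jacobian ideal J(f) in C{u,v,w} is {v^2, u - 3*v/2, w}; counting standard monomials gives mu = 2. Corank 1: A-series; mu = 2 gives A_2.

Type A_2, Milnor number mu = 2.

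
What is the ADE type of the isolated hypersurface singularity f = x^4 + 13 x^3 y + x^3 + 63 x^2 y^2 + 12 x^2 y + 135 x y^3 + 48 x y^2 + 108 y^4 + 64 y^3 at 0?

E_7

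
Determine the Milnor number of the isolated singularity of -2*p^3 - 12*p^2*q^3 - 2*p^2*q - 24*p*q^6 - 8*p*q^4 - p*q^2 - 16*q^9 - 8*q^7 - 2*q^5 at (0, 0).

The Hessian of f at 0 has rank 0. Corank 2; j^3 = -p*(2*p^2 + 2*p*q + q^2) splits into three distinct lines over C (the quadratic factor has nonzero discriminant), so D_4.

4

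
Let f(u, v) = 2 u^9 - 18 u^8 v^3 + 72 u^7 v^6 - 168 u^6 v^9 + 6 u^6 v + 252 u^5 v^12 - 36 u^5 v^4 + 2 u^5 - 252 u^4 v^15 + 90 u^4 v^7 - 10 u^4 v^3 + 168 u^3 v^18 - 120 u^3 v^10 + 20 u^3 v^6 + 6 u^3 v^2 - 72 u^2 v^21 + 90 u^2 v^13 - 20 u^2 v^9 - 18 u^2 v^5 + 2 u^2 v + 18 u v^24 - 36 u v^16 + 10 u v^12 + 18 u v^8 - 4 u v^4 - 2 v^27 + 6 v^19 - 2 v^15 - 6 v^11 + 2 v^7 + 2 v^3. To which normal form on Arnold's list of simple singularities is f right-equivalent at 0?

The Hessian of f at 0 is [[0, 0], [0, 0]] with rank 0, so corank 2. A Groebner basis of the Jacobian ideal J(f) in C{u,v} is {v^3, u^2 + 3*v^2, u*v}; counting standard monomials gives mu = 4. Corank 2; j^3 = 2*v*(u^2 + v^2) splits into three distinct lines over C (the quadratic factor has nonzero discriminant), so D_4.

D_{4}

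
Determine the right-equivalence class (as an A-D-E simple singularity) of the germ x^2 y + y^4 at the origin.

The Hessian of f at 0 is [[0, 0], [0, 0]] with rank 0, so corank 2. A Groebner basis of the Jacobian ideal J(f) in C{x,y} is {x^3, x^2/4 + y^3, x*y}; counting standard monomials gives mu = 5. Corank 2; j^3 = x^2*y has shape L^2 M (L != M), so D-series; mu = 5 gives D_5.

D_{5}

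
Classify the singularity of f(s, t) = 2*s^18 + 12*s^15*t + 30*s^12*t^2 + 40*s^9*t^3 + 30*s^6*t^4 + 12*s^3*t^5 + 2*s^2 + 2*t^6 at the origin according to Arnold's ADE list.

A5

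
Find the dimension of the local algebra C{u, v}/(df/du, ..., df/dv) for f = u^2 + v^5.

4

The Hessian of f at 0 is [[2, 0], [0, 0]] with rank 1, so corank 1. A Groebner basis of the Jacobian ideal J(f) in C{u,v} is {v^4, u}; counting standard monomials gives mu = 4. Corank 1: A-series; mu = 4 gives A_4.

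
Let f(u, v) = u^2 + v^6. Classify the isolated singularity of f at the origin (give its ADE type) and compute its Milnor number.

Type A_5, Milnor number mu = 5.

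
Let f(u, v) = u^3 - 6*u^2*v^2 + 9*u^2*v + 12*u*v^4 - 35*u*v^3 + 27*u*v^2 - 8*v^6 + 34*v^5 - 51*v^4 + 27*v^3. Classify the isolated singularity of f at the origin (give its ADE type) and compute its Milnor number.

The Hessian of f at 0 is [[0, 0], [0, 0]] with rank 0, so corank 2. A Groebner basis of the Jacobian ideal J(f) in C{u,v} is {-u^2/4 - 3*u*v/2 + v^4 - v^3/12 - 9*v^2/4, u^3 - 57*u^2/4 - 171*u*v/2 + 89*v^3/4 - 513*v^2/4, u^2*v + 37*u^2/12 + 37*u*v/2 - 287*v^3/36 + 111*v^2/4, -u^2/2 + u*v^2 - 3*u*v + 17*v^3/6 - 9*v^2/2}; counting standard monomials gives mu = 7. Corank 2; j^3 = (u + 3*v)^3 is a perfect cube, so E-series; the 4-jet and mu = 7 give E_7.

Type E_7, Milnor number mu = 7.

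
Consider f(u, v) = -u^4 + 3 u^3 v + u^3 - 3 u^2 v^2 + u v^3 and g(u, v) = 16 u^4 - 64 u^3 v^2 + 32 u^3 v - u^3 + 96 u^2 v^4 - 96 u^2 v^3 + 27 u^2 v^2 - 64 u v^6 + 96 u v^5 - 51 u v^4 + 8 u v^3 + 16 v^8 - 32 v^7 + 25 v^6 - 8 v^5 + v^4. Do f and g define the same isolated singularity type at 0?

The Hessian of f at 0 has rank 0. Corank 2; j^3 = u^3 is a perfect cube, so E-series; the 4-jet and mu = 7 give E_7. The Hessian of g at 0 has rank 0. Corank 2; j^3 = -u^3 is a perfect cube, so E-series; the 4-jet and mu = 6 give E_6. f is E_7 but g is E_6, hence not right-equivalent.

No.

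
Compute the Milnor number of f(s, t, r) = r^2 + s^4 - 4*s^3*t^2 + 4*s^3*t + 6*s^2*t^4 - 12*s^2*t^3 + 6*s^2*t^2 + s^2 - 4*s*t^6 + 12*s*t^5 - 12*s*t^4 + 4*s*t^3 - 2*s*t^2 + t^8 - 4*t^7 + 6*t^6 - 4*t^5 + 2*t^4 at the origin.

3

The Hessian of f at 0 is [[2, 0, 0], [0, 0, 0], [0, 0, 2]] with rank 2, so corank 1. A Groebner basis of the Jacobian ideal J(f) in C{s,t,r} is {s^2, s*t, -s + t^2, r}; counting standard monomials gives mu = 3. Corank 1: A-series; mu = 3 gives A_3.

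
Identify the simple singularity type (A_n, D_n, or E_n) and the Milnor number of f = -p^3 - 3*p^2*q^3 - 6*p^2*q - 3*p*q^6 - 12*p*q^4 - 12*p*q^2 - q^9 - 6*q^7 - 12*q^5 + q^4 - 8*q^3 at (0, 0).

The Hessian of f at 0 has rank 0. Corank 2; j^3 = -(p + 2*q)^3 is a perfect cube, so E-series; the 4-jet and mu = 6 give E_6.

Type E6, Milnor number mu = 6.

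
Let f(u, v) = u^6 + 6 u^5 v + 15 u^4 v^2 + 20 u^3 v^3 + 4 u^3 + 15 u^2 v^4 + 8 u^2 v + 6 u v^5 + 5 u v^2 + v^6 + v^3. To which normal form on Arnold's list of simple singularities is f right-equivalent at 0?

D_{7}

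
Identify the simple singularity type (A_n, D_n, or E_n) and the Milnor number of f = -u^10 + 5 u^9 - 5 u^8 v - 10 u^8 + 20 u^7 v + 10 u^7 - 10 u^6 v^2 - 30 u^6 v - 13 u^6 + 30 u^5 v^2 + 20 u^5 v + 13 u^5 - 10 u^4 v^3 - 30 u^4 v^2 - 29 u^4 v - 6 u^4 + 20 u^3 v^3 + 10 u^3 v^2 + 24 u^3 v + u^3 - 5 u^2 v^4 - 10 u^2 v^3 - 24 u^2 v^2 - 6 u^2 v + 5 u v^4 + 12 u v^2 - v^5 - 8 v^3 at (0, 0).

Type E_8, Milnor number mu = 8.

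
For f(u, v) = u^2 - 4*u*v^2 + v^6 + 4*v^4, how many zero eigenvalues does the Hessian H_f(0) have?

Hessian at 0 has rank 1.

1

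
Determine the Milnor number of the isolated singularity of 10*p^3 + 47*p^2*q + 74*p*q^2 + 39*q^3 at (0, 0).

The Hessian of f at 0 has rank 0. Corank 2; j^3 = (2*p + 3*q)*(5*p^2 + 16*p*q + 13*q^2) splits into three distinct lines over C (the quadratic factor has nonzero discriminant), so D_4.

4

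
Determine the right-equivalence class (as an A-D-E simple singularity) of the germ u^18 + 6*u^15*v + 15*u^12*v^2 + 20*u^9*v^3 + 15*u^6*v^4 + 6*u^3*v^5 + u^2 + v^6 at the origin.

A_5

The Hessian of f at 0 has rank 1. Corank 1: A-series; mu = 5 gives A_5.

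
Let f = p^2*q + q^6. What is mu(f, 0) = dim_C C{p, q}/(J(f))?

The Hessian of f at 0 is [[0, 0], [0, 0]] with rank 0, so corank 2. A Groebner basis of the Jacobian ideal J(f) in C{p,q} is {p^2/6 + q^5, p^3, p*q}; counting standard monomials gives mu = 7. Corank 2; j^3 = p^2*q has shape L^2 M (L != M), so D-series; mu = 7 gives D_7.

7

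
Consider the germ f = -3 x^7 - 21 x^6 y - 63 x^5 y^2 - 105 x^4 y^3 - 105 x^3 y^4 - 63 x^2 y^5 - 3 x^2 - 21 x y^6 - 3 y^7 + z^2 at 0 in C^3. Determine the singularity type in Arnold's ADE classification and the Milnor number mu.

Type A_6, Milnor number mu = 6.

The Hessian of f at 0 has rank 2. Corank 1: A-series; mu = 6 gives A_6.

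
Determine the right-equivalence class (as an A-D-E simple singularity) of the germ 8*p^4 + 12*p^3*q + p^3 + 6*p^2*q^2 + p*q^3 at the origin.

E_7

The Hessian of f at 0 is [[0, 0], [0, 0]] with rank 0, so corank 2. A Groebner basis of the Jacobian ideal J(f) in C{p,q} is {3*p^2/4 + q^4 + q^3/4, p^3, p^2*q - p^2/4 - q^3/12, p^2 + p*q^2 + q^3/3}; counting standard monomials gives mu = 7. Corank 2; j^3 = p^3 is a perfect cube, so E-series; the 4-jet and mu = 7 give E_7.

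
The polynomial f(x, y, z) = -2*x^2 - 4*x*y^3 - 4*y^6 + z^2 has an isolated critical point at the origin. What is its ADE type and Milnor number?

Type A5, Milnor number mu = 5.

The Hessian of f at 0 has rank 2. Corank 1: A-series; mu = 5 gives A_5.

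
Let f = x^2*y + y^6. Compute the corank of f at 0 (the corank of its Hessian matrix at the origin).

Hessian at 0 has rank 0.

2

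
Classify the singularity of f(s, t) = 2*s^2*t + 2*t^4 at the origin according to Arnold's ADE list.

D5

The Hessian of f at 0 is [[0, 0], [0, 0]] with rank 0, so corank 2. A Groebner basis of the Jacobian ideal J(f) in C{s,t} is {s^3, s^2/4 + t^3, s*t}; counting standard monomials gives mu = 5. Corank 2; j^3 = 2*s^2*t has shape L^2 M (L != M), so D-series; mu = 5 gives D_5.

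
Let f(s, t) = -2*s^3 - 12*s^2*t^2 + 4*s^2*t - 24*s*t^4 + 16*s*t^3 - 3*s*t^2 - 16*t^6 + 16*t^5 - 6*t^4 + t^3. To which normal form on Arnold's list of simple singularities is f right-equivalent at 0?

The Hessian of f at 0 has rank 0. Corank 2; j^3 = -(s - t)*(2*s^2 - 2*s*t + t^2) splits into three distinct lines over C (the quadratic factor has nonzero discriminant), so D_4.

D4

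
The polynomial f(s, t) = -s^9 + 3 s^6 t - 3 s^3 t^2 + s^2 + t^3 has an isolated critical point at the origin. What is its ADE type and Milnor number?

Type A_{2}, Milnor number mu = 2.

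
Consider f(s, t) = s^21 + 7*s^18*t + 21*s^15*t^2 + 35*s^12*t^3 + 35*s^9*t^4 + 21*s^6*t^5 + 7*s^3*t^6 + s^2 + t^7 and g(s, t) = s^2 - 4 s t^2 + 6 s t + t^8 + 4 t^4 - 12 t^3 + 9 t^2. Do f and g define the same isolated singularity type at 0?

No.

The Hessian of f at 0 has rank 1. Corank 1: A-series; mu = 6 gives A_6. The Hessian of g at 0 has rank 1. Corank 1: A-series; mu = 7 gives A_7. f is A_6 but g is A_7, hence not right-equivalent.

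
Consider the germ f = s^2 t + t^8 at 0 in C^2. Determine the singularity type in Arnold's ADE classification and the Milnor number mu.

The Hessian of f at 0 is [[0, 0], [0, 0]] with rank 0, so corank 2. A Groebner basis of the Jacobian ideal J(f) in C{s,t} is {s^2/8 + t^7, s^3, s*t}; counting standard monomials gives mu = 9. Corank 2; j^3 = s^2*t has shape L^2 M (L != M), so D-series; mu = 9 gives D_9.

Type D_9, Milnor number mu = 9.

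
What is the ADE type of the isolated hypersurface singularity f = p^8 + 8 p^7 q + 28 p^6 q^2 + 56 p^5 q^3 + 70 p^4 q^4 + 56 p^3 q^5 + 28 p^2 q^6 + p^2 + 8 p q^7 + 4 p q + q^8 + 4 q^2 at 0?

The Hessian of f at 0 has rank 1. Corank 1: A-series; mu = 7 gives A_7.

A_{7}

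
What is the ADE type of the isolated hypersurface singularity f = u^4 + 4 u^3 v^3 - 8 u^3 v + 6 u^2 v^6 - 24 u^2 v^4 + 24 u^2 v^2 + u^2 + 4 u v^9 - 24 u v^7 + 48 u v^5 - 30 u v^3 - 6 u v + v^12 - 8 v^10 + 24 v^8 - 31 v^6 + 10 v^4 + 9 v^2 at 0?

A_{3}

The Hessian of f at 0 has rank 1. Corank 1: A-series; mu = 3 gives A_3.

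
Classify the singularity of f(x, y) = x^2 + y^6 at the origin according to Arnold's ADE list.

A_5

The Hessian of f at 0 is [[2, 0], [0, 0]] with rank 1, so corank 1. A Groebner basis of the Jacobian ideal J(f) in C{x,y} is {y^5, x}; counting standard monomials gives mu = 5. Corank 1: A-series; mu = 5 gives A_5.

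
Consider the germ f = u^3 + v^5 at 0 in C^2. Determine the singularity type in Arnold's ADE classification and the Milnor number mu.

Type E8, Milnor number mu = 8.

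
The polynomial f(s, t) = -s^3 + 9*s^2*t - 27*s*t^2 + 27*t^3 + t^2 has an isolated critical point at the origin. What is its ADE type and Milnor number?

The Hessian of f at 0 has rank 1. Corank 1: A-series; mu = 2 gives A_2.

Type A2, Milnor number mu = 2.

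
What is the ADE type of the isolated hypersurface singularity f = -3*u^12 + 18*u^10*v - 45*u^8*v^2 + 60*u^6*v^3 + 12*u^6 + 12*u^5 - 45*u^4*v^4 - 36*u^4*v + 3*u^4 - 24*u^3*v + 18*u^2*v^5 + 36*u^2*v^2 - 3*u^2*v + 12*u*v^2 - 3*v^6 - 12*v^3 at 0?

D_7

The Hessian of f at 0 is [[0, 0], [0, 0]] with rank 0, so corank 2. A Groebner basis of the Jacobian ideal J(f) in C{u,v} is {u^2/39 - 359*u*v/2496 + v^4 - 103*v^3/312 + 77*v^2/416, u^3 + 32*u^2/65 - 25*u*v/26 + 4*v^3/65 - 3*v^2/65, u^2*v + u*v/2 - v^2, -8*u^2/195 + u*v^2 + 103*u*v/312 - 131*v^3/195 - 129*v^2/260}; counting standard monomials gives mu = 7. Corank 2; j^3 = -3*v*(u - 2*v)^2 has shape L^2 M (L != M), so D-series; mu = 7 gives D_7.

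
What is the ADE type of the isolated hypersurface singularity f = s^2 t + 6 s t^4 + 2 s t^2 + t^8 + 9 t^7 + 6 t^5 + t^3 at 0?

The Hessian of f at 0 has rank 0. Corank 2; j^3 = t*(s + t)^2 has shape L^2 M (L != M), so D-series; mu = 9 gives D_9.

D_9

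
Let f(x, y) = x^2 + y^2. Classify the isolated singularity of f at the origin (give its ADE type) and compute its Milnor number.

The Hessian of f at 0 has rank 2. Corank 0: nondegenerate Morse point, so A_1.

Type A1, Milnor number mu = 1.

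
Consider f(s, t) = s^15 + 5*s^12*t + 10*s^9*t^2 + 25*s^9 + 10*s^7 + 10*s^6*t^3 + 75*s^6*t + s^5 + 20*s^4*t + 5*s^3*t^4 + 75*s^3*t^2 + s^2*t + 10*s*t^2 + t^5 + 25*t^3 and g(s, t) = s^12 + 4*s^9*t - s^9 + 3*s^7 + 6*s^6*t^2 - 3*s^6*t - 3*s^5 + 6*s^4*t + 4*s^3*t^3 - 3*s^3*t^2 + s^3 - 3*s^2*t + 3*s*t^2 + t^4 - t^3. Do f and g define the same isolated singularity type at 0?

No.

The Hessian of f at 0 has rank 0. Corank 2; j^3 = t*(s + 5*t)^2 has shape L^2 M (L != M), so D-series; mu = 6 gives D_6. The Hessian of g at 0 has rank 0. Corank 2; j^3 = (s - t)^3 is a perfect cube, so E-series; the 4-jet and mu = 6 give E_6. f is D_6 but g is E_6, hence not right-equivalent.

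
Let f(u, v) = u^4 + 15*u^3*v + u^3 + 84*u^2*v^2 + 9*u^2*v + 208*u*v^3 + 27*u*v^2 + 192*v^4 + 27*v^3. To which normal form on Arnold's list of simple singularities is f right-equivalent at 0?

The Hessian of f at 0 has rank 0. Corank 2; j^3 = (u + 3*v)^3 is a perfect cube, so E-series; the 4-jet and mu = 7 give E_7.

E_{7}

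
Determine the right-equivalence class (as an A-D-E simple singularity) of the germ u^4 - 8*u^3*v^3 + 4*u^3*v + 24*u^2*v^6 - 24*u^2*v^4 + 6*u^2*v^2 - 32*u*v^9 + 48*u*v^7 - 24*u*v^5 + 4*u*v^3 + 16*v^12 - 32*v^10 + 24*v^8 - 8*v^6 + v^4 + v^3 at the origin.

The Hessian of f at 0 has rank 0. Corank 2; j^3 = v^3 is a perfect cube, so E-series; the 4-jet and mu = 6 give E_6.

E6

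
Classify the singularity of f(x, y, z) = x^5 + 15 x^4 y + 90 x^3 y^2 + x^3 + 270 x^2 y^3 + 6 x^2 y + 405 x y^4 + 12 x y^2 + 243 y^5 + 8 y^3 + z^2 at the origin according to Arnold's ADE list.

E_8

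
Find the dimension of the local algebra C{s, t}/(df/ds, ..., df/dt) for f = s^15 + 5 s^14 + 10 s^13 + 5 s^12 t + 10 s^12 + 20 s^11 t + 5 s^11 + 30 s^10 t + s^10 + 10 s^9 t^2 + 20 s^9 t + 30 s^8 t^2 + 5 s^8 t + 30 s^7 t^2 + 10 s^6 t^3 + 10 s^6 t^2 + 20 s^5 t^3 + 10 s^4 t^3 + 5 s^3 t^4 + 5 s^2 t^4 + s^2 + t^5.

4

The Hessian of f at 0 has rank 1. Corank 1: A-series; mu = 4 gives A_4.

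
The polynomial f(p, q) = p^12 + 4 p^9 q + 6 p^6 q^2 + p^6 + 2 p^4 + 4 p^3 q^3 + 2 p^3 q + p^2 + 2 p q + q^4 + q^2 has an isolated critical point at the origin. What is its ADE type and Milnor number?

Type A_{3}, Milnor number mu = 3.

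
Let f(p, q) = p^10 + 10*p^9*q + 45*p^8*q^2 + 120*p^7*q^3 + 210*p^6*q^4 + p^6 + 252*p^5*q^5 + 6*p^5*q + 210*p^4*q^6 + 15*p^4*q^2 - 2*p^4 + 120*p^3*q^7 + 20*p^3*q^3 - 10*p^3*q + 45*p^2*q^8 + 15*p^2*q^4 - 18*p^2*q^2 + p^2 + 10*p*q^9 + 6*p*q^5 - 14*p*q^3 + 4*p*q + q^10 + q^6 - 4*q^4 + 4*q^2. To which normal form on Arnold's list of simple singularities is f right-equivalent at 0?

A9

The Hessian of f at 0 has rank 1. Corank 1: A-series; mu = 9 gives A_9.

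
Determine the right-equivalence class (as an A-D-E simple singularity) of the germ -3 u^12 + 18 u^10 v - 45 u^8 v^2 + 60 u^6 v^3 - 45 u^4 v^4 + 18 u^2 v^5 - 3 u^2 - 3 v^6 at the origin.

A5

The Hessian of f at 0 is [[-6, 0], [0, 0]] with rank 1, so corank 1. A Groebner basis of the Jacobian ideal J(f) in C{u,v} is {v^5, u}; counting standard monomials gives mu = 5. Corank 1: A-series; mu = 5 gives A_5.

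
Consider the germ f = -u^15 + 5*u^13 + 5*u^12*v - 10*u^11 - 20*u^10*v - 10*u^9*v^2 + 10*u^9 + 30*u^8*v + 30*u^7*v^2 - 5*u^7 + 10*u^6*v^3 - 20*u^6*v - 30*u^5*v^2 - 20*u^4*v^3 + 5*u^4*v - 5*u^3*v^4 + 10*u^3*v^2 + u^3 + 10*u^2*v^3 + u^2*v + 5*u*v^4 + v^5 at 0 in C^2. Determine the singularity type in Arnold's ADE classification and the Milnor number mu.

The Hessian of f at 0 has rank 0. Corank 2; j^3 = u^2*(u + v) has shape L^2 M (L != M), so D-series; mu = 6 gives D_6.

Type D_{6}, Milnor number mu = 6.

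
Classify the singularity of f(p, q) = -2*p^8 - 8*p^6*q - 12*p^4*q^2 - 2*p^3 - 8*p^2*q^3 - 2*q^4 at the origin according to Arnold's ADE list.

E_6

The Hessian of f at 0 is [[0, 0], [0, 0]] with rank 0, so corank 2. A Groebner basis of the Jacobian ideal J(f) in C{p,q} is {q^3, p^2}; counting standard monomials gives mu = 6. Corank 2; j^3 = -2*p^3 is a perfect cube, so E-series; the 4-jet and mu = 6 give E_6.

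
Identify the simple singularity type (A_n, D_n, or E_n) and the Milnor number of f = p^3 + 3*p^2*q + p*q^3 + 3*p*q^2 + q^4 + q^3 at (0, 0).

Type E_{7}, Milnor number mu = 7.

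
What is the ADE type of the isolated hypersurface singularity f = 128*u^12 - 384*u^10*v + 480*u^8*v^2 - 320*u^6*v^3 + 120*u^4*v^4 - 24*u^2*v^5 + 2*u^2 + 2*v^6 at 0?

The Hessian of f at 0 has rank 1. Corank 1: A-series; mu = 5 gives A_5.

A_5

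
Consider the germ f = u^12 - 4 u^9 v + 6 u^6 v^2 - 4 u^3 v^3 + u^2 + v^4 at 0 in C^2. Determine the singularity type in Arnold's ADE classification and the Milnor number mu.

Type A_{3}, Milnor number mu = 3.

The Hessian of f at 0 has rank 1. Corank 1: A-series; mu = 3 gives A_3.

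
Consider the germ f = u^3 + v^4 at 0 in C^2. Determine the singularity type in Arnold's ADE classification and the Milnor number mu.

Type E_6, Milnor number mu = 6.

The Hessian of f at 0 is [[0, 0], [0, 0]] with rank 0, so corank 2. A Groebner basis of the Jacobian ideal J(f) in C{u,v} is {v^3, u^2}; counting standard monomials gives mu = 6. Corank 2; j^3 = u^3 is a perfect cube, so E-series; the 4-jet and mu = 6 give E_6.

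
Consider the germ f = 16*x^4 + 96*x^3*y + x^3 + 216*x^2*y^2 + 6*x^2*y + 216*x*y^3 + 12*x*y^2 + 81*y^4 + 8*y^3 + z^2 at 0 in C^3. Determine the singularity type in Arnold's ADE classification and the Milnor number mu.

Type E_6, Milnor number mu = 6.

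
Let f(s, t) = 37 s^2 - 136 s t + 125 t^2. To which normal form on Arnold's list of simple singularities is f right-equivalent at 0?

The Hessian of f at 0 has rank 2. Corank 0: nondegenerate Morse point, so A_1.

A_{1}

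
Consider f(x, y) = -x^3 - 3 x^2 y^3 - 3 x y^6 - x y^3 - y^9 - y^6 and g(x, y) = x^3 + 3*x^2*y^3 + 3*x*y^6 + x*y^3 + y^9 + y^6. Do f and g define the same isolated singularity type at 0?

Yes.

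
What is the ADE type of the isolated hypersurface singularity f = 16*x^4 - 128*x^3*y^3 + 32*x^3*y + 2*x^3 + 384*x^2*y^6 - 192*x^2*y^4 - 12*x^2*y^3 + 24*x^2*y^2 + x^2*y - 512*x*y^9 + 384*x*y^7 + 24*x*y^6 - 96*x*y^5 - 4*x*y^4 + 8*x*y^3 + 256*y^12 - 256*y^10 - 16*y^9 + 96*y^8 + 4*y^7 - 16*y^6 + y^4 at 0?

D5

The Hessian of f at 0 is [[0, 0], [0, 0]] with rank 0, so corank 2. A Groebner basis of the Jacobian ideal J(f) in C{x,y} is {x*y^2, -x*y/8 + y^3, x^2 + x*y/2}; counting standard monomials gives mu = 5. Corank 2; j^3 = x^2*(2*x + y) has shape L^2 M (L != M), so D-series; mu = 5 gives D_5.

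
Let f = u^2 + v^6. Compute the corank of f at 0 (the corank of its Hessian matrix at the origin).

1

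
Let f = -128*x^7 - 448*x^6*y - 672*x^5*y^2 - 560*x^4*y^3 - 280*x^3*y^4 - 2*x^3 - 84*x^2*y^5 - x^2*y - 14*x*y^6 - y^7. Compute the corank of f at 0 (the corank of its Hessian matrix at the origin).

2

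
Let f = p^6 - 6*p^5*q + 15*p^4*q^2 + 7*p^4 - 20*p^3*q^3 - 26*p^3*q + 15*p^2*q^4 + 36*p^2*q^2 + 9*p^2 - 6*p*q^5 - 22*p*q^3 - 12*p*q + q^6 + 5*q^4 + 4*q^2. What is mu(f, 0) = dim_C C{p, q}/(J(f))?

3

The Hessian of f at 0 has rank 1. Corank 1: A-series; mu = 3 gives A_3.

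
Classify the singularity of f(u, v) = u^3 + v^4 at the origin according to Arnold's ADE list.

The Hessian of f at 0 is [[0, 0], [0, 0]] with rank 0, so corank 2. A Groebner basis of the Jacobian ideal J(f) in C{u,v} is {v^3, u^2}; counting standard monomials gives mu = 6. Corank 2; j^3 = u^3 is a perfect cube, so E-series; the 4-jet and mu = 6 give E_6.

E_6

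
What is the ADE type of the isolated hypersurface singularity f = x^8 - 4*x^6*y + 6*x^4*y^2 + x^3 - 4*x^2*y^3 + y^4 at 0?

E6

The Hessian of f at 0 has rank 0. Corank 2; j^3 = x^3 is a perfect cube, so E-series; the 4-jet and mu = 6 give E_6.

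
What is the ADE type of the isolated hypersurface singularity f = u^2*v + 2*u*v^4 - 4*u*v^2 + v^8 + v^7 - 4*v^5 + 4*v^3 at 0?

D_9

The Hessian of f at 0 is [[0, 0], [0, 0]] with rank 0, so corank 2. A Groebner basis of the Jacobian ideal J(f) in C{u,v} is {u^2*v^2 + 32*u^2*v + 4*u^2 - 128*u*v^2 - 12*u*v + 128*v^3 + 8*v^2, 8*u^2*v + u^2 + u*v^3 - 32*u*v^2 - 2*u*v + 32*v^3, u*v + v^4 - 2*v^2, u^3 - 6*u^2*v + 12*u*v^2 - 8*v^3}; counting standard monomials gives mu = 9. Corank 2; j^3 = v*(u - 2*v)^2 has shape L^2 M (L != M), so D-series; mu = 9 gives D_9.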